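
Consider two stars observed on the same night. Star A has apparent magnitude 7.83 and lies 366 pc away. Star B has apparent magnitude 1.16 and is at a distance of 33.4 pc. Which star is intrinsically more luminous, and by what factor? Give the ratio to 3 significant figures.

Star B is more luminous, by a factor of 3.88.

Star A: M = m − 5 log₁₀ d + 5 = 7.83 − 5·2.5635 + 5 = 0.013
Star B: M = m − 5 log₁₀ d + 5 = 1.16 − 5·1.5237 + 5 = -1.459
ΔM = M_A − M_B = 0.013 − (-1.459) = 1.471; smaller M is more luminous → Star B.
L ratio = 10^(0.4 |ΔM|) = 10^0.589 = 3.877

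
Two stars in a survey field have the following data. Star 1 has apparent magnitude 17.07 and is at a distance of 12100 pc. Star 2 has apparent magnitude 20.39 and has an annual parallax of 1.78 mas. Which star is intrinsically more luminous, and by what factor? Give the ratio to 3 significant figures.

Star 1 is more luminous, by a factor of 9870.

Star 1: M = m − 5 log₁₀ d + 5 = 17.07 − 5·4.0828 + 5 = 1.656
Star 2: p = 1.78 mas = 1.78×10^-3″ → d = 1/p = 561.8 pc
Star 2: M = m − 5 log₁₀ d + 5 = 20.39 − 5·2.7496 + 5 = 11.642
ΔM = M_1 − M_2 = 1.656 − (11.642) = -9.986; smaller M is more luminous → Star 1.
L ratio = 10^(0.4 |ΔM|) = 10^3.994 = 9872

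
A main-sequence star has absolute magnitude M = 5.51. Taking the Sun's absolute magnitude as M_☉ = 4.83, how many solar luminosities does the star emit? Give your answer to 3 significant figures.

M − M_☉ = 5.51 − 4.83 = 0.680
L/L_☉ = 10^(−0.4 (M − M_☉)) = 10^-0.272 = 0.5346

L/L_☉ ≈ 0.535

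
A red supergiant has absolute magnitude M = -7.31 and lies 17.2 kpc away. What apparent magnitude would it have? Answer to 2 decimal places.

d = 17.2 kpc = 17200 pc
m = M + 5 log₁₀ d − 5 = -7.31 + 5·4.2355 − 5 = 8.868

m ≈ 8.87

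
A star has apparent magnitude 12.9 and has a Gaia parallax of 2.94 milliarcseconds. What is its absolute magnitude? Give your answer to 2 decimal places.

M ≈ 5.24

p = 2.94 mas = 2.94×10^-3″ → d = 1/p = 340.1 pc
5 log₁₀(d/10 pc) = 5 log₁₀(340.1) − 5 = 7.658
M = m − 5 log₁₀(d/10) = 12.9 − 7.658 = 5.242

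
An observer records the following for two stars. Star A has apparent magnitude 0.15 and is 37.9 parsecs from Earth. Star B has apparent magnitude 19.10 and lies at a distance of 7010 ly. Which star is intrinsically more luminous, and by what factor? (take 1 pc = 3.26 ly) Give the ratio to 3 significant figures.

Star A: M = m − 5 log₁₀ d + 5 = 0.15 − 5·1.5786 + 5 = -2.743
Star B: d = 7010 ly / 3.26 = 2150 pc
Star B: M = m − 5 log₁₀ d + 5 = 19.10 − 5·3.3325 + 5 = 7.437
ΔM = M_A − M_B = -2.743 − (7.437) = -10.181; smaller M is more luminous → Star A.
L ratio = 10^(0.4 |ΔM|) = 10^4.072 = 11810

Star A is more luminous, by a factor of 11800.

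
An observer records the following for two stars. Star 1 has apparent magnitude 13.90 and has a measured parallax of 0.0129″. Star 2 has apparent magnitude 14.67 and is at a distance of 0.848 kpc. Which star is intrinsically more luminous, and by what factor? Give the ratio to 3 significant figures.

Star 1: d = 1/p = 1/0.0129″ = 77.52 pc
Star 1: M = m − 5 log₁₀ d + 5 = 13.90 − 5·1.8894 + 5 = 9.453
Star 2: d = 0.848 kpc = 848.0 pc
Star 2: M = m − 5 log₁₀ d + 5 = 14.67 − 5·2.9284 + 5 = 5.028
ΔM = M_1 − M_2 = 9.453 − (5.028) = 4.425; smaller M is more luminous → Star 2.
L ratio = 10^(0.4 |ΔM|) = 10^1.770 = 58.88

Star 2 is more luminous, by a factor of 58.9.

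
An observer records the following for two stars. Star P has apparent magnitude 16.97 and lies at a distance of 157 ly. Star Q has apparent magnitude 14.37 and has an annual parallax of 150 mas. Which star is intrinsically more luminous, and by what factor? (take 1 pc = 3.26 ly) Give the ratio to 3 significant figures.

Star P is more luminous, by a factor of 4.76.

Star P: d = 157 ly / 3.26 = 48.16 pc
Star P: M = m − 5 log₁₀ d + 5 = 16.97 − 5·1.6827 + 5 = 13.557
Star Q: p = 150 mas = 0.150″ → d = 1/p = 6.667 pc
Star Q: M = m − 5 log₁₀ d + 5 = 14.37 − 5·0.8239 + 5 = 15.250
ΔM = M_P − M_Q = 13.557 − (15.250) = -1.694; smaller M is more luminous → Star P.
L ratio = 10^(0.4 |ΔM|) = 10^0.678 = 4.759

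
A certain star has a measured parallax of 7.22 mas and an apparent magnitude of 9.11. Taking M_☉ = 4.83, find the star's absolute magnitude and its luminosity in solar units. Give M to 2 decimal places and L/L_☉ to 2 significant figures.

d = 1/p = 1000/7.22 mas = 138.5 pc
M = m − 5 log₁₀ d + 5 = 9.11 − 5·2.1415 + 5 = 3.403
M − M_☉ = 3.403 − 4.83 = -1.427
L/L_☉ = 10^(−0.4 × -1.427) = 3.723

M ≈ 3.40; L/L_☉ ≈ 3.7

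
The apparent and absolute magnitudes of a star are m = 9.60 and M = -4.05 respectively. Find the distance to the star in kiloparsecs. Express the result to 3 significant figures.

Distance modulus: m − M = 9.60 − (-4.05) = 13.650
m − M = 5 log₁₀ d − 5
log₁₀ d = (m − M)/5 + 1 = 3.7300
d = 10^3.7300 = 5370 pc
= 5.370 kpc

d ≈ 5.37 kpc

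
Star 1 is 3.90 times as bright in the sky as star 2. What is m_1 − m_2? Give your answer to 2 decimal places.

Pogson: Δm = −2.5 log₁₀(ratio) = −2.5 log₁₀(3.90) = −2.5 × 0.5911 = -1.478
Star 1 is brighter, so it has the smaller magnitude: the difference is negative.

m_1 − m_2 ≈ -1.48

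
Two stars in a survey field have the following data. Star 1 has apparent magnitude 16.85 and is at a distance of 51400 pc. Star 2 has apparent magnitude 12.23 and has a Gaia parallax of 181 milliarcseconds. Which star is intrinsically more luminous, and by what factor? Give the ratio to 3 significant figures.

Star 1: M = m − 5 log₁₀ d + 5 = 16.85 − 5·4.7110 + 5 = -1.705
Star 2: p = 181 mas = 0.181″ → d = 1/p = 5.525 pc
Star 2: M = m − 5 log₁₀ d + 5 = 12.23 − 5·0.7423 + 5 = 13.518
ΔM = M_1 − M_2 = -1.705 − (13.518) = -15.223; smaller M is more luminous → Star 1.
L ratio = 10^(0.4 |ΔM|) = 10^6.089 = 1.228×10^6

Star 1 is more luminous, by a factor of 1.23×10^6.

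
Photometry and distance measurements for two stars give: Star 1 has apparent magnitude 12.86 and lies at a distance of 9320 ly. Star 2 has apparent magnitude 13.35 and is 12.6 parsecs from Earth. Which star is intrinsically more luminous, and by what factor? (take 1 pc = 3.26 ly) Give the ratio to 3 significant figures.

Star 1 is more luminous, by a factor of 80800.

Star 1: d = 9320 ly / 3.26 = 2859 pc
Star 1: M = m − 5 log₁₀ d + 5 = 12.86 − 5·3.4562 + 5 = 0.579
Star 2: M = m − 5 log₁₀ d + 5 = 13.35 − 5·1.1004 + 5 = 12.848
ΔM = M_1 − M_2 = 0.579 − (12.848) = -12.269; smaller M is more luminous → Star 1.
L ratio = 10^(0.4 |ΔM|) = 10^4.908 = 80850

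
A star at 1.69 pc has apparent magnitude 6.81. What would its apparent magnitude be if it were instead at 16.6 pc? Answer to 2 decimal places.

m ≈ 11.77

Flux ∝ 1/d², so Δm = 5 log₁₀(d₂/d₁) = 5 log₁₀(16.6/1.69) = 4.961
m₂ = m₁ + Δm = 6.81 + (4.961) = 11.771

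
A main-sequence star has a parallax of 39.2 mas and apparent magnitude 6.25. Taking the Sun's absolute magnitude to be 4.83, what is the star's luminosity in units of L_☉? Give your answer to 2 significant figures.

L/L_☉ ≈ 1.8

d = 1/p = 1000/39.2 mas = 25.51 pc
M = m − 5 log₁₀ d + 5 = 6.25 − 5·1.4067 + 5 = 4.216
M − M_☉ = 4.216 − 4.83 = -0.614
L/L_☉ = 10^(−0.4 × -0.614) = 1.760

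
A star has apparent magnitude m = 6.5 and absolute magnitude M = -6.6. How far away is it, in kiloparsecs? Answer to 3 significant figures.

μ = m − M = 13.100
m − M = 5 log₁₀ d − 5
log₁₀ d = (m − M)/5 + 1 = 3.6200
d = 10^3.6200 = 4169 pc
= 4.169 kpc

d ≈ 4.17 kpc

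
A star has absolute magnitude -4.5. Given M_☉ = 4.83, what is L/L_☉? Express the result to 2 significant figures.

M − M_☉ = -4.5 − 4.83 = -9.330
L/L_☉ = 10^(−0.4 (M − M_☉)) = 10^3.732 = 5395

L/L_☉ ≈ 5400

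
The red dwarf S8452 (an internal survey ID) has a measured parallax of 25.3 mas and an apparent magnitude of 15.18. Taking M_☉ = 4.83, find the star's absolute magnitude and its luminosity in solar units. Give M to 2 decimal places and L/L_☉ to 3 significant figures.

d = 1/p = 1000/25.3 mas = 39.53 pc
M = m − 5 log₁₀ d + 5 = 15.18 − 5·1.5969 + 5 = 12.196
M − M_☉ = 12.196 − 4.83 = 7.366
L/L_☉ = 10^(−0.4 × 7.366) = 1.132×10^-3

M ≈ 12.20; L/L_☉ ≈ 1.13×10^-3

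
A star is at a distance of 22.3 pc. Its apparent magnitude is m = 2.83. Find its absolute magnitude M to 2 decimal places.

M ≈ 1.09

5 log₁₀(d/10 pc) = 5 log₁₀(22.30) − 5 = 1.742
M = m − 5 log₁₀(d/10) = 2.83 − 1.742 = 1.088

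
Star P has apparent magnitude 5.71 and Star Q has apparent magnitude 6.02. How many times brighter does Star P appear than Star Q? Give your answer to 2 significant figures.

Δm = 5.71 − (6.02) = -0.31
Flux ratio = 10^(−0.4 Δm) = 10^(−0.4 × -0.31) = 10^0.124 = 1.330

1.3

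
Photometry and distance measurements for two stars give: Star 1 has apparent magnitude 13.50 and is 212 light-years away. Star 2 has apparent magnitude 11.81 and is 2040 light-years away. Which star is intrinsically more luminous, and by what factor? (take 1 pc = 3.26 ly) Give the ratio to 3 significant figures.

Star 1: d = 212 ly / 3.26 = 65.03 pc
Star 1: M = m − 5 log₁₀ d + 5 = 13.50 − 5·1.8131 + 5 = 9.434
Star 2: d = 2040 ly / 3.26 = 625.8 pc
Star 2: M = m − 5 log₁₀ d + 5 = 11.81 − 5·2.7964 + 5 = 2.828
ΔM = M_1 − M_2 = 9.434 − (2.828) = 6.606; smaller M is more luminous → Star 2.
L ratio = 10^(0.4 |ΔM|) = 10^2.643 = 439.1

Star 2 is more luminous, by a factor of 439.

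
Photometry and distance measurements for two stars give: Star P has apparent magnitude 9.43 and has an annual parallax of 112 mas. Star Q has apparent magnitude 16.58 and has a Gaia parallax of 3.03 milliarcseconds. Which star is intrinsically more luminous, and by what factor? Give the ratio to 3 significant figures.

Star Q is more luminous, by a factor of 1.89.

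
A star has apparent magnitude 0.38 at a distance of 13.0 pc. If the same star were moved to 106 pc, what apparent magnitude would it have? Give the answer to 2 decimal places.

Flux ∝ 1/d², so Δm = 5 log₁₀(d₂/d₁) = 5 log₁₀(106/13.0) = 4.557
m₂ = m₁ + Δm = 0.38 + (4.557) = 4.937

m ≈ 4.94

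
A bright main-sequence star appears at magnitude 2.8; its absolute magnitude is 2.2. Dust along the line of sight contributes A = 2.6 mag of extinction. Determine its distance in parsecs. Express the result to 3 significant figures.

m − M = 5 log₁₀(d/10 pc) + A  ⇒  2.8 − (2.2) − 2.6 = 5 log₁₀(d/10)
-2.000 = 5 log₁₀(d/10)
log₁₀ d = (m − M − A)/5 + 1 = 0.6000
d = 10^0.6000 = 3.981 pc

d ≈ 3.98 pc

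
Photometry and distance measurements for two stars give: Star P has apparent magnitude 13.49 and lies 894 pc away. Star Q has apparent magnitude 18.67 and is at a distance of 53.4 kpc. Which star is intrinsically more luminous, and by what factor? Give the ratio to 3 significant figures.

Star P: M = m − 5 log₁₀ d + 5 = 13.49 − 5·2.9513 + 5 = 3.733
Star Q: d = 53.4 kpc = 53400 pc
Star Q: M = m − 5 log₁₀ d + 5 = 18.67 − 5·4.7275 + 5 = 0.032
ΔM = M_P − M_Q = 3.733 − (0.032) = 3.701; smaller M is more luminous → Star Q.
L ratio = 10^(0.4 |ΔM|) = 10^1.480 = 30.23

Star Q is more luminous, by a factor of 30.2.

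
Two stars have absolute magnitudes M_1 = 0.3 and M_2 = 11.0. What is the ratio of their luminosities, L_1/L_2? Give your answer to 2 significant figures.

ΔM = M_1 − M_2 = -10.7
L_1/L_2 = 10^(−0.4 ΔM) = 10^4.280 = 19050

L_1/L_2 ≈ 19000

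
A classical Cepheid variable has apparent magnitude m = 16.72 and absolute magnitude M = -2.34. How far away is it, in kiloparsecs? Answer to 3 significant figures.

d ≈ 64.9 kpc

μ = m − M = 19.060
m − M = 5 log₁₀ d − 5
log₁₀ d = (m − M)/5 + 1 = 4.8120
d = 10^4.8120 = 64860 pc
= 64.86 kpc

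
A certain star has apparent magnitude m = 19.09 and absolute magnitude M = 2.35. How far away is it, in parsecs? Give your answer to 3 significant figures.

μ = m − M = 16.740
m − M = 5 log₁₀ d − 5
log₁₀ d = (m − M)/5 + 1 = 4.3480
d = 10^4.3480 = 22280 pc

d ≈ 22300 pc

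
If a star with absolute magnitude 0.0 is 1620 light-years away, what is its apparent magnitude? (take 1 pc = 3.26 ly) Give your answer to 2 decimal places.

m ≈ 8.48

d = 1620 ly / 3.26 = 496.9 pc
m = M + 5 log₁₀ d − 5 = 0.0 + 5·2.6963 − 5 = 8.481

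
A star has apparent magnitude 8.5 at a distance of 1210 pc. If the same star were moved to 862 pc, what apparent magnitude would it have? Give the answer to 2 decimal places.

m ≈ 7.76

Flux ∝ 1/d², so Δm = 5 log₁₀(d₂/d₁) = 5 log₁₀(862/1210) = -0.736
m₂ = m₁ + Δm = 8.5 + (-0.736) = 7.764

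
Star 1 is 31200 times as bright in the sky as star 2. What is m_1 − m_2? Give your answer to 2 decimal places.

Pogson: Δm = −2.5 log₁₀(ratio) = −2.5 log₁₀(31200) = −2.5 × 4.4942 = -11.235
Star 1 is brighter, so it has the smaller magnitude: the difference is negative.

m_1 − m_2 ≈ -11.24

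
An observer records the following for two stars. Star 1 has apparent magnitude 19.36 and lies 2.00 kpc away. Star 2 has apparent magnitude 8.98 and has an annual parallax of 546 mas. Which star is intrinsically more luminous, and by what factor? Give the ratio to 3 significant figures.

Star 1 is more luminous, by a factor of 84.0.

Star 1: d = 2.00 kpc = 2000 pc
Star 1: M = m − 5 log₁₀ d + 5 = 19.36 − 5·3.3010 + 5 = 7.855
Star 2: p = 546 mas = 0.546″ → d = 1/p = 1.832 pc
Star 2: M = m − 5 log₁₀ d + 5 = 8.98 − 5·0.2628 + 5 = 12.666
ΔM = M_1 − M_2 = 7.855 − (12.666) = -4.811; smaller M is more luminous → Star 1.
L ratio = 10^(0.4 |ΔM|) = 10^1.924 = 84.03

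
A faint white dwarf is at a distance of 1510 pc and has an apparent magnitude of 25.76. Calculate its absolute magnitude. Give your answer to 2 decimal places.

M ≈ 14.87

5 log₁₀(d/10 pc) = 5 log₁₀(1510) − 5 = 10.895
M = m − 5 log₁₀(d/10) = 25.76 − 10.895 = 14.865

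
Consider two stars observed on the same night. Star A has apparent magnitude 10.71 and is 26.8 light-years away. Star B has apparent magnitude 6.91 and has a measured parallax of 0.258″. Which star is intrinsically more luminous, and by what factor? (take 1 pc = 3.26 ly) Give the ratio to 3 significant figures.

Star B is more luminous, by a factor of 7.36.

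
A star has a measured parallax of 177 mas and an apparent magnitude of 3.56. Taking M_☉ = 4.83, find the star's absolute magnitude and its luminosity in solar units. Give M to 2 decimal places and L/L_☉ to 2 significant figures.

M ≈ 4.80; L/L_☉ ≈ 1.0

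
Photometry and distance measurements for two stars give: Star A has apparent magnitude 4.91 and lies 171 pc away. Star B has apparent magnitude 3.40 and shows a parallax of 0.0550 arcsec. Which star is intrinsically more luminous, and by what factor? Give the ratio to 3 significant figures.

Star A is more luminous, by a factor of 22.0.

Star A: M = m − 5 log₁₀ d + 5 = 4.91 − 5·2.2330 + 5 = -1.255
Star B: d = 1/p = 1/0.0550″ = 18.18 pc
Star B: M = m − 5 log₁₀ d + 5 = 3.40 − 5·1.2596 + 5 = 2.102
ΔM = M_A − M_B = -1.255 − (2.102) = -3.357; smaller M is more luminous → Star A.
L ratio = 10^(0.4 |ΔM|) = 10^1.343 = 22.01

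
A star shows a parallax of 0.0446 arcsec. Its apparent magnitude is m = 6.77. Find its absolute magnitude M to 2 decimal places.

M ≈ 5.02

d = 1/p = 1/0.0446″ = 22.42 pc
5 log₁₀(d/10 pc) = 5 log₁₀(22.42) − 5 = 1.753
M = m − 5 log₁₀(d/10) = 6.77 − 1.753 = 5.017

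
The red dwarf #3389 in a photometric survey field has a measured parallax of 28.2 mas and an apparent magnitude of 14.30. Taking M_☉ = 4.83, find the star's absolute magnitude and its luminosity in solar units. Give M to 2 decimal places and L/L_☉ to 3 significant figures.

d = 1/p = 1000/28.2 mas = 35.46 pc
M = m − 5 log₁₀ d + 5 = 14.30 − 5·1.5498 + 5 = 11.551
M − M_☉ = 11.551 − 4.83 = 6.721
L/L_☉ = 10^(−0.4 × 6.721) = 2.049×10^-3

M ≈ 11.55; L/L_☉ ≈ 2.05×10^-3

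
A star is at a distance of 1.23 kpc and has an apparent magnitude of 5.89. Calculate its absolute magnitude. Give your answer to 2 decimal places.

M ≈ -4.56

d = 1.23 kpc = 1230 pc
5 log₁₀(d/10 pc) = 5 log₁₀(1230) − 5 = 10.450
M = m − 5 log₁₀(d/10) = 5.89 − 10.450 = -4.560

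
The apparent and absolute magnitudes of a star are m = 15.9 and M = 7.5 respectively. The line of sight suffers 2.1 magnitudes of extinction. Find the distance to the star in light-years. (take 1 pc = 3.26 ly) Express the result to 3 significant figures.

m − M = 5 log₁₀(d/10 pc) + A  ⇒  15.9 − (7.5) − 2.1 = 5 log₁₀(d/10)
6.300 = 5 log₁₀(d/10)
log₁₀ d = (m − M − A)/5 + 1 = 2.2600
d = 10^2.2600 = 182.0 pc
= 593.2 ly

d ≈ 593 ly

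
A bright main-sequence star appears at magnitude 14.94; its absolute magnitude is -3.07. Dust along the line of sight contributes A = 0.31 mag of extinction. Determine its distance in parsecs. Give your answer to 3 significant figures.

m − M = 5 log₁₀(d/10 pc) + A  ⇒  14.94 − (-3.07) − 0.31 = 5 log₁₀(d/10)
17.700 = 5 log₁₀(d/10)
log₁₀ d = (m − M − A)/5 + 1 = 4.5400
d = 10^4.5400 = 34670 pc

d ≈ 34700 pc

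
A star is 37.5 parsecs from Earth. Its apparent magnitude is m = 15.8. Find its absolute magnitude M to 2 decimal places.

5 log₁₀(d/10 pc) = 5 log₁₀(37.50) − 5 = 2.870
M = m − 5 log₁₀(d/10) = 15.8 − 2.870 = 12.930

M ≈ 12.93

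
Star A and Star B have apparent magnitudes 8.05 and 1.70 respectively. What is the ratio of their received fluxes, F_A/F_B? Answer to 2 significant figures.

F_A/F_B ≈ 2.9×10^-3

Magnitude difference = 6.35
Flux ratio = 10^(−0.4 Δm) = 10^(−0.4 × 6.35) = 10^-2.540 = 2.884×10^-3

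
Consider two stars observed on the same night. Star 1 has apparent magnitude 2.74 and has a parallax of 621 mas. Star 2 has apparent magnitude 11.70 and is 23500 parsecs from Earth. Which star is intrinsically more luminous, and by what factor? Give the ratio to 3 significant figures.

Star 1: p = 621 mas = 0.621″ → d = 1/p = 1.610 pc
Star 1: M = m − 5 log₁₀ d + 5 = 2.74 − 5·0.2069 + 5 = 6.705
Star 2: M = m − 5 log₁₀ d + 5 = 11.70 − 5·4.3711 + 5 = -5.155
ΔM = M_1 − M_2 = 6.705 − (-5.155) = 11.861; smaller M is more luminous → Star 2.
L ratio = 10^(0.4 |ΔM|) = 10^4.744 = 55500

Star 2 is more luminous, by a factor of 55500.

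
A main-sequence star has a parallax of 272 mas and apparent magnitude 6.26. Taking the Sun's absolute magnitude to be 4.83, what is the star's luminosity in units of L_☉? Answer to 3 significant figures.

d = 1/p = 1000/272 mas = 3.676 pc
M = m − 5 log₁₀ d + 5 = 6.26 − 5·0.5654 + 5 = 8.433
M − M_☉ = 8.433 − 4.83 = 3.603
L/L_☉ = 10^(−0.4 × 3.603) = 0.03621

L/L_☉ ≈ 0.0362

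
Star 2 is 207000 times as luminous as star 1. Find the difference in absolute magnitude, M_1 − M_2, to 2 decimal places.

Pogson: ΔM = −2.5 log₁₀(ratio) = −2.5 log₁₀(207000) = −2.5 × 5.3160 = -13.290
Star 2 is brighter so has the smaller magnitude: M_1 − M_2 is positive.

M_1 − M_2 ≈ 13.29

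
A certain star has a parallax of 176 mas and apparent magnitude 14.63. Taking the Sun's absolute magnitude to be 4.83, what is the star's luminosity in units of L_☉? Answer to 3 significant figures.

d = 1/p = 1000/176 mas = 5.682 pc
M = m − 5 log₁₀ d + 5 = 14.63 − 5·0.7545 + 5 = 15.858
M − M_☉ = 15.858 − 4.83 = 11.028
L/L_☉ = 10^(−0.4 × 11.028) = 3.881×10^-5

L/L_☉ ≈ 3.88×10^-5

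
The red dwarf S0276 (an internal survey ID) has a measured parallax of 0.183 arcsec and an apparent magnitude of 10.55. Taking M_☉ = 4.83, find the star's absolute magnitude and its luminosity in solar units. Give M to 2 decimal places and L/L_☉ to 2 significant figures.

M ≈ 11.86; L/L_☉ ≈ 1.5×10^-3

d = 1/p = 1/0.183″ = 5.464 pc
M = m − 5 log₁₀ d + 5 = 10.55 − 5·0.7375 + 5 = 11.862
M − M_☉ = 11.862 − 4.83 = 7.032
L/L_☉ = 10^(−0.4 × 7.032) = 1.539×10^-3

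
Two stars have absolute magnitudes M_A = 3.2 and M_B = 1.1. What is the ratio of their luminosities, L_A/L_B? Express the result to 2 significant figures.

L_A/L_B ≈ 0.14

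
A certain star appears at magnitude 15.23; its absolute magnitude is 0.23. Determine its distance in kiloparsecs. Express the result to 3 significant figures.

d ≈ 10.0 kpc

μ = m − M = 15.000
m − M = 5 log₁₀ d − 5
log₁₀ d = (m − M)/5 + 1 = 4.0000
d = 10^4.0000 = 10000 pc
= 10.00 kpc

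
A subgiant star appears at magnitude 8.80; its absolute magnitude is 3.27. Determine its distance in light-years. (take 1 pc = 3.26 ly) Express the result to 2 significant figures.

μ = m − M = 5.530
m − M = 5 log₁₀ d − 5
log₁₀ d = (m − M)/5 + 1 = 2.1060
d = 10^2.1060 = 127.6 pc
= 416.1 ly

d ≈ 420 ly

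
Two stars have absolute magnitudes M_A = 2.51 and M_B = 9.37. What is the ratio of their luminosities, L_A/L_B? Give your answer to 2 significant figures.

L_A/L_B ≈ 550

ΔM = M_A − M_B = -6.86
L_A/L_B = 10^(−0.4 ΔM) = 10^2.744 = 554.6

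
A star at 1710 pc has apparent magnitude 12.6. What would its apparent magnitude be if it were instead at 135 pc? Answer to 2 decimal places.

m ≈ 7.09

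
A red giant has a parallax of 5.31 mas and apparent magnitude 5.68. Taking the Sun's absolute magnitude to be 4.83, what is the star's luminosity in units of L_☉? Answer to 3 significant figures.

d = 1/p = 1000/5.31 mas = 188.3 pc
M = m − 5 log₁₀ d + 5 = 5.68 − 5·2.2749 + 5 = -0.695
M − M_☉ = -0.695 − 4.83 = -5.525
L/L_☉ = 10^(−0.4 × -5.525) = 162.1

L/L_☉ ≈ 162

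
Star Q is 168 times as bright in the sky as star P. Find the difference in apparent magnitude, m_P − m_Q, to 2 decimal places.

m_P − m_Q ≈ 5.56

Pogson: Δm = −2.5 log₁₀(ratio) = −2.5 log₁₀(168) = −2.5 × 2.2253 = -5.563
Star Q is brighter so has the smaller magnitude: m_P − m_Q is positive.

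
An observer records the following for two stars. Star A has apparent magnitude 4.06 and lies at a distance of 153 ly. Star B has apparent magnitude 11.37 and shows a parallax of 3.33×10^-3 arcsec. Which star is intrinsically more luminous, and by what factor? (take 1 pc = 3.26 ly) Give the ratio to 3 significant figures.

Star A: d = 153 ly / 3.26 = 46.93 pc
Star A: M = m − 5 log₁₀ d + 5 = 4.06 − 5·1.6715 + 5 = 0.703
Star B: d = 1/p = 1/3.33×10^-3″ = 300.3 pc
Star B: M = m − 5 log₁₀ d + 5 = 11.37 − 5·2.4776 + 5 = 3.982
ΔM = M_A − M_B = 0.703 − (3.982) = -3.280; smaller M is more luminous → Star A.
L ratio = 10^(0.4 |ΔM|) = 10^1.312 = 20.50

Star A is more luminous, by a factor of 20.5.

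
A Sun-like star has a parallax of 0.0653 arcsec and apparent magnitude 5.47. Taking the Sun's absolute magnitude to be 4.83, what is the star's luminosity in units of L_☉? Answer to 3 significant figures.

d = 1/p = 1/0.0653″ = 15.31 pc
M = m − 5 log₁₀ d + 5 = 5.47 − 5·1.1851 + 5 = 4.545
M − M_☉ = 4.545 − 4.83 = -0.285
L/L_☉ = 10^(−0.4 × -0.285) = 1.301

L/L_☉ ≈ 1.30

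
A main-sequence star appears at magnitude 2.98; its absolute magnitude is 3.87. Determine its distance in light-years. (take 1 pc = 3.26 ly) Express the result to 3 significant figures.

μ = m − M = -0.890
m − M = 5 log₁₀ d − 5
log₁₀ d = (m − M)/5 + 1 = 0.8220
d = 10^0.8220 = 6.637 pc
= 21.64 ly

d ≈ 21.6 ly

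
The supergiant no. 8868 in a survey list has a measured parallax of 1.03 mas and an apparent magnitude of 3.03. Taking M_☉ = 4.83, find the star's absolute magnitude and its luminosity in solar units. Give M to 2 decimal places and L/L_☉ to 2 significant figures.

M ≈ -6.91; L/L_☉ ≈ 49000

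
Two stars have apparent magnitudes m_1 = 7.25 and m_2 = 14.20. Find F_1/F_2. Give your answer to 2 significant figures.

Δm = 7.25 − (14.20) = -6.95
Flux ratio = 10^(−0.4 Δm) = 10^(−0.4 × -6.95) = 10^2.780 = 602.6

F_1/F_2 ≈ 600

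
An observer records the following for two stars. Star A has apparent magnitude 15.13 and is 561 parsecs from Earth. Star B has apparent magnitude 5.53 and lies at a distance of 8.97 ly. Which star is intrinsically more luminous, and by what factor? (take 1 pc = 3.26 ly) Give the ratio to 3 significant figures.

Star A: M = m − 5 log₁₀ d + 5 = 15.13 − 5·2.7490 + 5 = 6.385
Star B: d = 8.97 ly / 3.26 = 2.752 pc
Star B: M = m − 5 log₁₀ d + 5 = 5.53 − 5·0.4396 + 5 = 8.332
ΔM = M_A − M_B = 6.385 − (8.332) = -1.947; smaller M is more luminous → Star A.
L ratio = 10^(0.4 |ΔM|) = 10^0.779 = 6.009

Star A is more luminous, by a factor of 6.01.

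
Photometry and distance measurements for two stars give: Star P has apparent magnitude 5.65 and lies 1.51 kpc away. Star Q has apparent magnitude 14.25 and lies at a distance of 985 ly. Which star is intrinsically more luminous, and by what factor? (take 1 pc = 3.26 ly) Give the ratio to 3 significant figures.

Star P is more luminous, by a factor of 68800.

Star P: d = 1.51 kpc = 1510 pc
Star P: M = m − 5 log₁₀ d + 5 = 5.65 − 5·3.1790 + 5 = -5.245
Star Q: d = 985 ly / 3.26 = 302.1 pc
Star Q: M = m − 5 log₁₀ d + 5 = 14.25 − 5·2.4802 + 5 = 6.849
ΔM = M_P − M_Q = -5.245 − (6.849) = -12.094; smaller M is more luminous → Star P.
L ratio = 10^(0.4 |ΔM|) = 10^4.838 = 68790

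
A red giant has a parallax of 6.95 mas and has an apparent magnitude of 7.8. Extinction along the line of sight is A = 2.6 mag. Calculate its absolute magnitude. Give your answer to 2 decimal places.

M ≈ -0.59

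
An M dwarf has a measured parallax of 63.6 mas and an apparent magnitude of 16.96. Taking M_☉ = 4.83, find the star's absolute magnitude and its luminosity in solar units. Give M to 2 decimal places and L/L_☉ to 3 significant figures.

M ≈ 15.98; L/L_☉ ≈ 3.48×10^-5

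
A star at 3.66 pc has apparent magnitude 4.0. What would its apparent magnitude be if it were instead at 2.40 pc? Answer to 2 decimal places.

m ≈ 3.08

Flux ∝ 1/d², so Δm = 5 log₁₀(d₂/d₁) = 5 log₁₀(2.40/3.66) = -0.916
m₂ = m₁ + Δm = 4.0 + (-0.916) = 3.084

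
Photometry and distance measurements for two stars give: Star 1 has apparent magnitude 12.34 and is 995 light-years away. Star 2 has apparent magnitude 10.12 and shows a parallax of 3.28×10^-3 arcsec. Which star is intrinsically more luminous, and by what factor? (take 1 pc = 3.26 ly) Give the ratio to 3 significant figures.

Star 2 is more luminous, by a factor of 7.71.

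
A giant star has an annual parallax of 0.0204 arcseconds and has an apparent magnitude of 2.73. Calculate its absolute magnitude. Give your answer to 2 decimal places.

M ≈ -0.72

d = 1/p = 1/0.0204″ = 49.02 pc
5 log₁₀(d/10 pc) = 5 log₁₀(49.02) − 5 = 3.452
M = m − 5 log₁₀(d/10) = 2.73 − 3.452 = -0.722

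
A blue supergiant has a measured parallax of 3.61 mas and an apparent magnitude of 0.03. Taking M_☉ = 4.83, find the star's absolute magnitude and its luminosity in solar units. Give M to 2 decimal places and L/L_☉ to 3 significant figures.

d = 1/p = 1000/3.61 mas = 277.0 pc
M = m − 5 log₁₀ d + 5 = 0.03 − 5·2.4425 + 5 = -7.182
M − M_☉ = -7.182 − 4.83 = -12.012
L/L_☉ = 10^(−0.4 × -12.012) = 63820

M ≈ -7.18; L/L_☉ ≈ 63800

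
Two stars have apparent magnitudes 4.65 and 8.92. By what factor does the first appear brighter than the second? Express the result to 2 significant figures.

51

Magnitude difference = -4.27
Flux ratio = 10^(−0.4 Δm) = 10^(−0.4 × -4.27) = 10^1.708 = 51.05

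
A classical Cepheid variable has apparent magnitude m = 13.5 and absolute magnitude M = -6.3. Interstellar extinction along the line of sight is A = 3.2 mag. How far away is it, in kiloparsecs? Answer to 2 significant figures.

d ≈ 21 kpc

m − M = 5 log₁₀(d/10 pc) + A  ⇒  13.5 − (-6.3) − 3.2 = 5 log₁₀(d/10)
16.600 = 5 log₁₀(d/10)
log₁₀ d = (m − M − A)/5 + 1 = 4.3200
d = 10^4.3200 = 20890 pc
= 20.89 kpc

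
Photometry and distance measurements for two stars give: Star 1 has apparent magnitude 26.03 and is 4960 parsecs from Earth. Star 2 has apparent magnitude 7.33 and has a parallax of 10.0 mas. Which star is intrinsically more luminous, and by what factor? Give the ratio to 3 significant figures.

Star 2 is more luminous, by a factor of 12300.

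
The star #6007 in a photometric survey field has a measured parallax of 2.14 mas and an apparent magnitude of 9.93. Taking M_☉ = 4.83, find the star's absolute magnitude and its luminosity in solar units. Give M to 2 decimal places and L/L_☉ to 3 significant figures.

M ≈ 1.58; L/L_☉ ≈ 19.9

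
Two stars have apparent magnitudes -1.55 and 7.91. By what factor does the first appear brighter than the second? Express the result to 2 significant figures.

6100

Magnitude difference = -9.46
Flux ratio = 10^(−0.4 Δm) = 10^(−0.4 × -9.46) = 10^3.784 = 6081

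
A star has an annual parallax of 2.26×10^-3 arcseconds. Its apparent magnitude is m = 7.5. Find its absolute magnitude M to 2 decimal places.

M ≈ -0.73

d = 1/p = 1/2.26×10^-3″ = 442.5 pc
5 log₁₀(d/10 pc) = 5 log₁₀(442.5) − 5 = 8.229
M = m − 5 log₁₀(d/10) = 7.5 − 8.229 = -0.729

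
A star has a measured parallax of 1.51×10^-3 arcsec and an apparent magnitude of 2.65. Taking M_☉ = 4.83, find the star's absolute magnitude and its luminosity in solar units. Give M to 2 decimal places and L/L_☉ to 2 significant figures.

d = 1/p = 1/1.51×10^-3″ = 662.3 pc
M = m − 5 log₁₀ d + 5 = 2.65 − 5·2.8210 + 5 = -6.455
M − M_☉ = -6.455 − 4.83 = -11.285
L/L_☉ = 10^(−0.4 × -11.285) = 32660

M ≈ -6.46; L/L_☉ ≈ 33000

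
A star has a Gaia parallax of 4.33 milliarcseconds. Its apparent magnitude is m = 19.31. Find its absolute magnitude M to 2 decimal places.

M ≈ 12.49

p = 4.33 mas = 4.33×10^-3″ → d = 1/p = 230.9 pc
5 log₁₀(d/10 pc) = 5 log₁₀(230.9) − 5 = 6.818
M = m − 5 log₁₀(d/10) = 19.31 − 6.818 = 12.492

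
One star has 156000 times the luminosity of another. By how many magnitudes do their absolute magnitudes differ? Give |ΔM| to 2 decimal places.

|ΔM| ≈ 12.98

Pogson: ΔM = −2.5 log₁₀(ratio) = −2.5 log₁₀(156000) = −2.5 × 5.1931 = -12.983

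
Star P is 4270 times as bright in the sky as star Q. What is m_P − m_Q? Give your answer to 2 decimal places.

m_P − m_Q ≈ -9.08

Pogson: Δm = −2.5 log₁₀(ratio) = −2.5 log₁₀(4270) = −2.5 × 3.6304 = -9.076
Star P is brighter, so it has the smaller magnitude: the difference is negative.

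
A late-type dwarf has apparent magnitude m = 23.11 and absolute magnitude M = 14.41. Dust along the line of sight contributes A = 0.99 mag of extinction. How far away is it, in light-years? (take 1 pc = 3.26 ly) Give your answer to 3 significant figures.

d ≈ 1140 ly

m − M = 5 log₁₀(d/10 pc) + A  ⇒  23.11 − (14.41) − 0.99 = 5 log₁₀(d/10)
7.710 = 5 log₁₀(d/10)
log₁₀ d = (m − M − A)/5 + 1 = 2.5420
d = 10^2.5420 = 348.3 pc
= 1136 ly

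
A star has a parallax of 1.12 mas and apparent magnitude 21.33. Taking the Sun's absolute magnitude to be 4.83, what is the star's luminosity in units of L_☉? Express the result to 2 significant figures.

L/L_☉ ≈ 2.0×10^-3

d = 1/p = 1000/1.12 mas = 892.9 pc
M = m − 5 log₁₀ d + 5 = 21.33 − 5·2.9508 + 5 = 11.576
M − M_☉ = 11.576 − 4.83 = 6.746
L/L_☉ = 10^(−0.4 × 6.746) = 2.002×10^-3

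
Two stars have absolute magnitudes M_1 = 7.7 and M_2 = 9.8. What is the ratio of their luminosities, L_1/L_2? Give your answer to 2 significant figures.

ΔM = M_1 − M_2 = -2.1
L_1/L_2 = 10^(−0.4 ΔM) = 10^0.840 = 6.918

L_1/L_2 ≈ 6.9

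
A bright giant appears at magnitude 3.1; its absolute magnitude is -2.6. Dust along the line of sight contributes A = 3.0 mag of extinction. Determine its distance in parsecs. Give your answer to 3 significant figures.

m − M = 5 log₁₀(d/10 pc) + A  ⇒  3.1 − (-2.6) − 3.0 = 5 log₁₀(d/10)
2.700 = 5 log₁₀(d/10)
log₁₀ d = (m − M − A)/5 + 1 = 1.5400
d = 10^1.5400 = 34.67 pc

d ≈ 34.7 pc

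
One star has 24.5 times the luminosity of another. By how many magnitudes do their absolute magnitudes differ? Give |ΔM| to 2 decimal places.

Pogson: ΔM = −2.5 log₁₀(ratio) = −2.5 log₁₀(24.5) = −2.5 × 1.3892 = -3.473

|ΔM| ≈ 3.47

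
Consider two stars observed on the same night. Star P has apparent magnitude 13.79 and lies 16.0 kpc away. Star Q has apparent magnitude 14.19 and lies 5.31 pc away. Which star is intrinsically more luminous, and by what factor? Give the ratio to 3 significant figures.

Star P is more luminous, by a factor of 1.31×10^7.

Star P: d = 16.0 kpc = 16000 pc
Star P: M = m − 5 log₁₀ d + 5 = 13.79 − 5·4.2041 + 5 = -2.231
Star Q: M = m − 5 log₁₀ d + 5 = 14.19 − 5·0.7251 + 5 = 15.565
ΔM = M_P − M_Q = -2.231 − (15.565) = -17.795; smaller M is more luminous → Star P.
L ratio = 10^(0.4 |ΔM|) = 10^7.118 = 1.312×10^7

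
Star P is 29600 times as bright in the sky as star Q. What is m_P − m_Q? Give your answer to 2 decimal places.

Pogson: Δm = −2.5 log₁₀(ratio) = −2.5 log₁₀(29600) = −2.5 × 4.4713 = -11.178
Star P is brighter, so it has the smaller magnitude: the difference is negative.

m_P − m_Q ≈ -11.18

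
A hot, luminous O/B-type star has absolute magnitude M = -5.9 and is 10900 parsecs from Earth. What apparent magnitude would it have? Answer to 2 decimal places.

m = M + 5 log₁₀ d − 5 = -5.9 + 5·4.0374 − 5 = 9.287

m ≈ 9.29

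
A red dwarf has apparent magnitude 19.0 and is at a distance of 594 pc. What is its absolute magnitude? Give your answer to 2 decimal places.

5 log₁₀(d/10 pc) = 5 log₁₀(594.0) − 5 = 8.869
M = m − 5 log₁₀(d/10) = 19.0 − 8.869 = 10.131

M ≈ 10.13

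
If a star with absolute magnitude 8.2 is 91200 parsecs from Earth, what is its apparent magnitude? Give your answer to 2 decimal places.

m = M + 5 log₁₀ d − 5 = 8.2 + 5·4.9600 − 5 = 28.000

m ≈ 28.00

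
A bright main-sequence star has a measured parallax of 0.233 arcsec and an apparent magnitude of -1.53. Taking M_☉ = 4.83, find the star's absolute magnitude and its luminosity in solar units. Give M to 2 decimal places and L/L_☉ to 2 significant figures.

d = 1/p = 1/0.233″ = 4.292 pc
M = m − 5 log₁₀ d + 5 = -1.53 − 5·0.6326 + 5 = 0.307
M − M_☉ = 0.307 − 4.83 = -4.523
L/L_☉ = 10^(−0.4 × -4.523) = 64.46

M ≈ 0.31; L/L_☉ ≈ 64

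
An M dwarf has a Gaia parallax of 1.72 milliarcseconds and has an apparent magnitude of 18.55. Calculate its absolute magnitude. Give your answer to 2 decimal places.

M ≈ 9.73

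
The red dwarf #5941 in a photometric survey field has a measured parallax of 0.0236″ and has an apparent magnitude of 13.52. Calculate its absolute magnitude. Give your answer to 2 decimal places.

d = 1/p = 1/0.0236″ = 42.37 pc
5 log₁₀(d/10 pc) = 5 log₁₀(42.37) − 5 = 3.135
M = m − 5 log₁₀(d/10) = 13.52 − 3.135 = 10.385

M ≈ 10.38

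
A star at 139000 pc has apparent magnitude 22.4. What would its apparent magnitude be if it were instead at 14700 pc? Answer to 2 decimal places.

Flux ∝ 1/d², so Δm = 5 log₁₀(d₂/d₁) = 5 log₁₀(14700/139000) = -4.878
m₂ = m₁ + Δm = 22.4 + (-4.878) = 17.522

m ≈ 17.52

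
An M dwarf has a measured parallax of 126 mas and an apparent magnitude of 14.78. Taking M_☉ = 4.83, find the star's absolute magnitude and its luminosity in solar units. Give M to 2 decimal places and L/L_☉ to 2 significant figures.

M ≈ 15.28; L/L_☉ ≈ 6.6×10^-5

d = 1/p = 1000/126 mas = 7.937 pc
M = m − 5 log₁₀ d + 5 = 14.78 − 5·0.8996 + 5 = 15.282
M − M_☉ = 15.282 − 4.83 = 10.452
L/L_☉ = 10^(−0.4 × 10.452) = 6.596×10^-5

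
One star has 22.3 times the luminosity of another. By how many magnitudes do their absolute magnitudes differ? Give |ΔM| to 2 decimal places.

|ΔM| ≈ 3.37

Pogson: ΔM = −2.5 log₁₀(ratio) = −2.5 log₁₀(22.3) = −2.5 × 1.3483 = -3.371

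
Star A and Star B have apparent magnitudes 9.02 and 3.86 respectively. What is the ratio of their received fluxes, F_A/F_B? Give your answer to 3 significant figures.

F_A/F_B ≈ 8.63×10^-3

Δm = 9.02 − (3.86) = 5.16
Flux ratio = 10^(−0.4 Δm) = 10^(−0.4 × 5.16) = 10^-2.064 = 8.630×10^-3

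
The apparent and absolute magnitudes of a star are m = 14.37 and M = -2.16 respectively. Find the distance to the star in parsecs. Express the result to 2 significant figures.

d ≈ 20000 pc

Distance modulus: m − M = 14.37 − (-2.16) = 16.530
m − M = 5 log₁₀ d − 5
log₁₀ d = (m − M)/5 + 1 = 4.3060
d = 10^4.3060 = 20230 pc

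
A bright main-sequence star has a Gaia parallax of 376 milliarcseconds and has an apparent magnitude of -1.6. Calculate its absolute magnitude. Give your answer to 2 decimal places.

p = 376 mas = 0.376″ → d = 1/p = 2.660 pc
5 log₁₀(d/10 pc) = 5 log₁₀(2.660) − 5 = -2.876
M = m − 5 log₁₀(d/10) = -1.6 + 2.876 = 1.276

M ≈ 1.28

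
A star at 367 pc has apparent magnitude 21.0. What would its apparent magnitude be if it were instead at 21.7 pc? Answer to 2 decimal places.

m ≈ 14.86

Flux ∝ 1/d², so Δm = 5 log₁₀(d₂/d₁) = 5 log₁₀(21.7/367) = -6.141
m₂ = m₁ + Δm = 21.0 + (-6.141) = 14.859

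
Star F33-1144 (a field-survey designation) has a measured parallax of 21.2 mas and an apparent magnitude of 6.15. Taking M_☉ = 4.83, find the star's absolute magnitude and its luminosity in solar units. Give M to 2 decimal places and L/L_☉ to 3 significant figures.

M ≈ 2.78; L/L_☉ ≈ 6.60

d = 1/p = 1000/21.2 mas = 47.17 pc
M = m − 5 log₁₀ d + 5 = 6.15 − 5·1.6737 + 5 = 2.782
M − M_☉ = 2.782 − 4.83 = -2.048
L/L_☉ = 10^(−0.4 × -2.048) = 6.597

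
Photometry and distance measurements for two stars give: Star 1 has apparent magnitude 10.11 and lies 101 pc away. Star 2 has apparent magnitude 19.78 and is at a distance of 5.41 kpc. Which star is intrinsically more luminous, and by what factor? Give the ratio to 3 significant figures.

Star 1 is more luminous, by a factor of 2.57.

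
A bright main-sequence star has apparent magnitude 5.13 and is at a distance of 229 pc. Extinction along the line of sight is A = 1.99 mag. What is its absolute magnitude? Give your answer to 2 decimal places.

M ≈ -3.66

5 log₁₀(d/10 pc) = 5 log₁₀(229.0) − 5 = 6.799
M = m − 5 log₁₀(d/10) − A = 5.13 − 6.799 − 1.99 = -3.659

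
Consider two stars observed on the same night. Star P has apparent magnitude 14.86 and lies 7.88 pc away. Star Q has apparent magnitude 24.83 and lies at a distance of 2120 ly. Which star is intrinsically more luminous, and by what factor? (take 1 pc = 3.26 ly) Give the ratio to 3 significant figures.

Star P: M = m − 5 log₁₀ d + 5 = 14.86 − 5·0.8965 + 5 = 15.377
Star Q: d = 2120 ly / 3.26 = 650.3 pc
Star Q: M = m − 5 log₁₀ d + 5 = 24.83 − 5·2.8131 + 5 = 15.764
ΔM = M_P − M_Q = 15.377 − (15.764) = -0.387; smaller M is more luminous → Star P.
L ratio = 10^(0.4 |ΔM|) = 10^0.155 = 1.428

Star P is more luminous, by a factor of 1.43.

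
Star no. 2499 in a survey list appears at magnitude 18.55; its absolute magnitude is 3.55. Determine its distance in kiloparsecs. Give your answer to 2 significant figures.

d ≈ 10 kpc

μ = m − M = 15.000
m − M = 5 log₁₀ d − 5
log₁₀ d = (m − M)/5 + 1 = 4.0000
d = 10^4.0000 = 10000 pc
= 10.00 kpc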